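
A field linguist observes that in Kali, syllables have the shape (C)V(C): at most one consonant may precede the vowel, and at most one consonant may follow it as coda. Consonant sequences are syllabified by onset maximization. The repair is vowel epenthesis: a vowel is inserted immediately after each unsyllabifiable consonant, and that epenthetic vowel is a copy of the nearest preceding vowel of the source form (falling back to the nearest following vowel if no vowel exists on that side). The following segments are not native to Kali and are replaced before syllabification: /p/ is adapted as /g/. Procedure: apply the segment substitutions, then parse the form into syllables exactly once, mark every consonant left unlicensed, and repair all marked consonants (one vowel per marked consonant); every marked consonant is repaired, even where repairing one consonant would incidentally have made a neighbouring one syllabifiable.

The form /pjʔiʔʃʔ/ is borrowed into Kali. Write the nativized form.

gijiʔiʔʃiʔi

Substitution: /p/ → /g/, giving /gjʔiʔʃʔ/.
Under (C)V(C), the unsyllabifiable consonants are /g/, /j/, /ʃ/, /ʔ/ (at most one coda consonant is licensed; onsets are limited to one consonant).
Epenthesis after each stranded consonant: /g/ → /gi/, /j/ → /ji/, /ʃ/ → /ʃi/, /ʔ/ → /ʔi/.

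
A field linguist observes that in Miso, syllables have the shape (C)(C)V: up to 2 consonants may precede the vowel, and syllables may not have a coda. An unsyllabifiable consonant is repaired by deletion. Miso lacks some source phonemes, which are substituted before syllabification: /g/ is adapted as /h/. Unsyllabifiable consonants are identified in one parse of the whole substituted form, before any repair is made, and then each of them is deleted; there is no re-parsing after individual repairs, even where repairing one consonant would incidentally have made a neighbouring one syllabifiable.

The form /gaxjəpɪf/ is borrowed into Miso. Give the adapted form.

haxjəpɪ

Substitution: /g/ → /h/, giving /haxjəpɪf/.
The consonants /f/ cannot be parsed into a legal (C)(C)V syllable (no codas are permitted; onsets may contain at most 2 consonants).
Deletion applies to /f/.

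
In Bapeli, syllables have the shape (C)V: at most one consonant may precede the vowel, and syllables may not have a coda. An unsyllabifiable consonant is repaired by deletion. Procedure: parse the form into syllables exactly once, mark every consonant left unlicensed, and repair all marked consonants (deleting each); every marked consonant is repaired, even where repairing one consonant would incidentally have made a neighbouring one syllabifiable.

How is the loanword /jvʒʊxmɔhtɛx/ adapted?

ʒʊmɔtɛ

Syllabifying with onset maximization leaves /j/, /v/, /x/, /h/, /x/ stranded (no codas are permitted; onsets are limited to one consonant).
Each unlicensed consonant is deleted: /j/, /v/, /x/, /h/, /x/.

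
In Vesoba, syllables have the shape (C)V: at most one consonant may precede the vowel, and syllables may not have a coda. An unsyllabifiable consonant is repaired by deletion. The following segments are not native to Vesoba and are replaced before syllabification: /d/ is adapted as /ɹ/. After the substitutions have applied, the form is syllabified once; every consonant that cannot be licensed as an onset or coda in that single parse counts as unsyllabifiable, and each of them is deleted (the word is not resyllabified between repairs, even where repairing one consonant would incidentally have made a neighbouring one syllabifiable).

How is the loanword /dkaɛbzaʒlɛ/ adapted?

kaɛzalɛ

Substitution: /d/ → /ɹ/, giving /ɹkaɛbzaʒlɛ/.
Syllabifying with onset maximization leaves /ɹ/, /b/, /ʒ/ stranded (no codas are permitted; onsets are limited to one consonant).
Each unlicensed consonant is deleted: /ɹ/, /b/, /ʒ/.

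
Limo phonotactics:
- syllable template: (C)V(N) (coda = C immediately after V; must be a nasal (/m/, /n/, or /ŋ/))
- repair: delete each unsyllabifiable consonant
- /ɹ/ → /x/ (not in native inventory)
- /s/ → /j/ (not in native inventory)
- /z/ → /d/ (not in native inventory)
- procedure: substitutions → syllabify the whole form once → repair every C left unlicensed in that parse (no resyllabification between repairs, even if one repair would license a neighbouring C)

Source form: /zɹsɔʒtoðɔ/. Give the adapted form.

Substitution: /z/ → /d/, /ɹ/ → /x/, /s/ → /j/, giving /dxjɔʒtoðɔ/.
The consonants /d/, /x/, /ʒ/ cannot be parsed into a legal (C)V(N) syllable (only a nasal (/m/, /n/, or /ŋ/) is licensed in coda position; onsets are limited to one consonant).
Each unlicensed consonant is deleted: /d/, /x/, /ʒ/.

jɔtoðɔ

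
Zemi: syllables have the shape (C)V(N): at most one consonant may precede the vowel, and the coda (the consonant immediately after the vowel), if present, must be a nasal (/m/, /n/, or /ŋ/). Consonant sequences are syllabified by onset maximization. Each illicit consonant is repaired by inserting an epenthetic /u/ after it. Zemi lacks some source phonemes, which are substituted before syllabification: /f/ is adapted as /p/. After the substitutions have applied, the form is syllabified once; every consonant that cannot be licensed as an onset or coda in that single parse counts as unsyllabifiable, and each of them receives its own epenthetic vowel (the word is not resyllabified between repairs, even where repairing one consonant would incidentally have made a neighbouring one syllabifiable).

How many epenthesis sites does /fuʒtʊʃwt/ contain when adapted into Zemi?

After substitution the input is /puʒtʊʃwt/.
The unsyllabifiable consonants are /ʒ/, /ʃ/, /w/, /t/; each receives one epenthetic vowel.

4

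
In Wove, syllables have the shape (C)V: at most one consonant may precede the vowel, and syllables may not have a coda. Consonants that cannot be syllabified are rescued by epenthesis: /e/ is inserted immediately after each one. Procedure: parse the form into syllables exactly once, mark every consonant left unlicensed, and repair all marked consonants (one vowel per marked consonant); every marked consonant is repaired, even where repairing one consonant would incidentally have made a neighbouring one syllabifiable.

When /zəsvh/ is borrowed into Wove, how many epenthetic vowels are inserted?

The unsyllabifiable consonants are /s/, /v/, /h/; each receives one epenthetic vowel.

3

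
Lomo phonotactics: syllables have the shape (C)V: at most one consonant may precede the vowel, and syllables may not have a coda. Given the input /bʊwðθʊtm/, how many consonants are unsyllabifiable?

Under (C)V, the unsyllabifiable consonants are /w/, /ð/, /t/, /m/ (no codas are permitted; onsets are limited to one consonant).

4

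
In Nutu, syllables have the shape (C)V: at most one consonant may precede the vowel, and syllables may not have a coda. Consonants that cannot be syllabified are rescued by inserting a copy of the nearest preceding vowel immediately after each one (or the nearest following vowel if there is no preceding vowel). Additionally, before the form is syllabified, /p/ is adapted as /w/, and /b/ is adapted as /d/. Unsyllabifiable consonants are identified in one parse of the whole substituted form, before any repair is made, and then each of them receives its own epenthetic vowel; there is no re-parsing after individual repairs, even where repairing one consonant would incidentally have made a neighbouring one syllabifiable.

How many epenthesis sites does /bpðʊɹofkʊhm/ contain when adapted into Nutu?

5

After substitution the input is /dwðʊɹofkʊhm/.
The unsyllabifiable consonants are /d/, /w/, /f/, /h/, /m/; each receives one epenthetic vowel.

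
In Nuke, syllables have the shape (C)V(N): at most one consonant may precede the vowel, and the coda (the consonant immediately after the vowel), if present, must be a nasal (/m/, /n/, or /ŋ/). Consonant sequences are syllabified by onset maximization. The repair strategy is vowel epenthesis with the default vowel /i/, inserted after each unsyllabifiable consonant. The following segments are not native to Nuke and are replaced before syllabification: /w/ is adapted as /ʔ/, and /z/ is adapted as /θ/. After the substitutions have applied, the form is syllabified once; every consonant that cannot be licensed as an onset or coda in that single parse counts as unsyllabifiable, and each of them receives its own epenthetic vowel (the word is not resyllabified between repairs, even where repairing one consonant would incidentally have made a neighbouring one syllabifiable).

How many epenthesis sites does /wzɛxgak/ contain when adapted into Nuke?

After substitution the input is /ʔθɛxgak/.
The unsyllabifiable consonants are /ʔ/, /x/, /k/; each receives one epenthetic vowel.

3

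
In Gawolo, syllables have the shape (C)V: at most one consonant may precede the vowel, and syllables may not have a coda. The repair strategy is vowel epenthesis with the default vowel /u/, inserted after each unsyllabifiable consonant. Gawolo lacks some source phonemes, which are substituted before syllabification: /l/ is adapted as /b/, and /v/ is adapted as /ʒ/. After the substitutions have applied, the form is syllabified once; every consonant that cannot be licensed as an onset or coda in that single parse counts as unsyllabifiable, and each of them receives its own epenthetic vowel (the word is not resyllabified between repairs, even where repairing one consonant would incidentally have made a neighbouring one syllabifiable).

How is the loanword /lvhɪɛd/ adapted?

buʒuhɪɛdu

Substitution: /l/ → /b/, /v/ → /ʒ/, giving /bʒhɪɛd/.
Under (C)V, the unsyllabifiable consonants are /b/, /ʒ/, /d/ (no codas are permitted; onsets are limited to one consonant).
Each unlicensed consonant becomes the onset of a new syllable: /b/ → /bu/, /ʒ/ → /ʒu/, /d/ → /du/.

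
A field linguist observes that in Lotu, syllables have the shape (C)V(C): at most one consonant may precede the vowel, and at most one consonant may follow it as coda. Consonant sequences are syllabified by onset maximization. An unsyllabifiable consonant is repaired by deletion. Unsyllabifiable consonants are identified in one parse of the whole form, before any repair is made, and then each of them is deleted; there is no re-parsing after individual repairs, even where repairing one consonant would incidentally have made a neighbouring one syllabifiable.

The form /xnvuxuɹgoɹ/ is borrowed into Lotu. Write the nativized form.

vuxuɹgoɹ

The consonants /x/, /n/ cannot be parsed into a legal (C)V(C) syllable (at most one coda consonant is licensed; onsets are limited to one consonant).
Each unlicensed consonant is deleted: /x/, /n/.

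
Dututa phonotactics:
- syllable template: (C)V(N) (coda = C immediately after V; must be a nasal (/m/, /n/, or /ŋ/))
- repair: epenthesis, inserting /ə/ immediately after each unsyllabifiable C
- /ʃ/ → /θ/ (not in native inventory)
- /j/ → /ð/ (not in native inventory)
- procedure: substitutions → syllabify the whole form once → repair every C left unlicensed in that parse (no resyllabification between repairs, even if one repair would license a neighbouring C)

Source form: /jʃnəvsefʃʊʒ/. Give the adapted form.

ðəθənəvəsefəθʊʒə

Substitution: /j/ → /ð/, /ʃ/ → /θ/, giving /ðθnəvsefθʊʒ/.
Under (C)V(N), the unsyllabifiable consonants are /ð/, /θ/, /v/, /f/, /ʒ/ (only a nasal (/m/, /n/, or /ŋ/) is licensed in coda position; onsets are limited to one consonant).
Epenthesis after each stranded consonant: /ð/ → /ðə/, /θ/ → /θə/, /v/ → /və/, /f/ → /fə/, /ʒ/ → /ʒə/.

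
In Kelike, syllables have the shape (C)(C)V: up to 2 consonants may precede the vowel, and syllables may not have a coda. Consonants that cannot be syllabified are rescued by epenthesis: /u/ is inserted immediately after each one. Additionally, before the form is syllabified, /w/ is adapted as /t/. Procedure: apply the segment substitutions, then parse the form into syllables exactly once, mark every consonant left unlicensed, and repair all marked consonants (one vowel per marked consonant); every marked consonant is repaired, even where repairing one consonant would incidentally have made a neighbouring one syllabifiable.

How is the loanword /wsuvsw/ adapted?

tsuvusutu

Substitution: /w/ → /t/, giving /tsuvst/.
The consonants /v/, /s/, /t/ cannot be parsed into a legal (C)(C)V syllable (no codas are permitted; onsets may contain at most 2 consonants).
Epenthesis after each stranded consonant: /v/ → /vu/, /s/ → /su/, /t/ → /tu/.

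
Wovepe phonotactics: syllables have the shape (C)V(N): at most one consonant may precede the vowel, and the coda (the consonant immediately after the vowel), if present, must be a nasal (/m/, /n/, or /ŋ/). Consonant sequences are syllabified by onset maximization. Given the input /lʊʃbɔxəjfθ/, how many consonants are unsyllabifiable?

4

The consonants /ʃ/, /j/, /f/, /θ/ cannot be parsed into a legal (C)V(N) syllable (only a nasal (/m/, /n/, or /ŋ/) is licensed in coda position; onsets are limited to one consonant).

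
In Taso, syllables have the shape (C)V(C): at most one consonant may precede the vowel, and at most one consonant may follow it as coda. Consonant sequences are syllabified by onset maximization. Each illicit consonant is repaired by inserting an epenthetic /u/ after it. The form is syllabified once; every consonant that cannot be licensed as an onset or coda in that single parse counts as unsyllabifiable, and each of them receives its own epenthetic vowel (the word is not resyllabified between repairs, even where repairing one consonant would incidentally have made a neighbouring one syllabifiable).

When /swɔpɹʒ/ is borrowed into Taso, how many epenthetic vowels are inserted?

The unsyllabifiable consonants are /s/, /ɹ/, /ʒ/; each receives one epenthetic vowel.

3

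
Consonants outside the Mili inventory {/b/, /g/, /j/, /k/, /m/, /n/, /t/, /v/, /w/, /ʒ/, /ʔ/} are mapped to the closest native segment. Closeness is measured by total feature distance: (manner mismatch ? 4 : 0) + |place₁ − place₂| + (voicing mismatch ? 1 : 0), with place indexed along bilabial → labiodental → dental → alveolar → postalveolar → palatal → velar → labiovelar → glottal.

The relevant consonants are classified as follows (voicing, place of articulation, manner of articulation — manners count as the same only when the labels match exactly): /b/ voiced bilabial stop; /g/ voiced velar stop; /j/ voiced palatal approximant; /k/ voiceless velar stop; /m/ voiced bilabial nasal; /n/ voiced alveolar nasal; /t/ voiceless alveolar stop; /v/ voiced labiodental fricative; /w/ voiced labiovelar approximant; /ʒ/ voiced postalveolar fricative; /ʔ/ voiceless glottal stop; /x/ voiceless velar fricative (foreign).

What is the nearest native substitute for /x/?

ʒ

/ʒ/ is closest: same manner (fricative), place distance 2 (velar→postalveolar), voicing differs (+1); total 3. Next closest is /k/ at distance 4.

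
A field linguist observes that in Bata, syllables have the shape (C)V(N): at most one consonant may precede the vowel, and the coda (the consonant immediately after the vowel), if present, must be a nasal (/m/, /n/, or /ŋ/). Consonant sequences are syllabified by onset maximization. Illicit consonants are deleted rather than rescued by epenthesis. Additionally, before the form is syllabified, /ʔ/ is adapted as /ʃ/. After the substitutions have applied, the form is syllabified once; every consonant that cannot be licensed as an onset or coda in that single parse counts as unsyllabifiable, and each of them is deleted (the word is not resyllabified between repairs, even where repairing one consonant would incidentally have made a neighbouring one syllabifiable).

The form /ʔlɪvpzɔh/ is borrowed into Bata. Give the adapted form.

Substitution: /ʔ/ → /ʃ/, giving /ʃlɪvpzɔh/.
The consonants /ʃ/, /v/, /p/, /h/ cannot be parsed into a legal (C)V(N) syllable (only a nasal (/m/, /n/, or /ŋ/) is licensed in coda position; onsets are limited to one consonant).
Deleting the stranded consonants removes /ʃ/, /v/, /p/, /h/.

lɪzɔ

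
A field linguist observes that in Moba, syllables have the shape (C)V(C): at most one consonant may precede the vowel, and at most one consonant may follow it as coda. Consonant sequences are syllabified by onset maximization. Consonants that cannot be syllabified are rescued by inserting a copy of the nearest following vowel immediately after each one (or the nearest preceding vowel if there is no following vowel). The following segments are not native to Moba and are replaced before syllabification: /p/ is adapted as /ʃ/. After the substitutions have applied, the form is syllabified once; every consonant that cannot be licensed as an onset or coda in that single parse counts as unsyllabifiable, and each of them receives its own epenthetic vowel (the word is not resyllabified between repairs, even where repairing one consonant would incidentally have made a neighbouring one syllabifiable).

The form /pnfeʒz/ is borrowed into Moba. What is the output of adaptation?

Substitution: /p/ → /ʃ/, giving /ʃnfeʒz/.
Under (C)V(C), the unsyllabifiable consonants are /ʃ/, /n/, /z/ (at most one coda consonant is licensed; onsets are limited to one consonant).
Each unlicensed consonant becomes the onset of a new syllable: /ʃ/ → /ʃe/, /n/ → /ne/, /z/ → /ze/.

ʃenefeʒze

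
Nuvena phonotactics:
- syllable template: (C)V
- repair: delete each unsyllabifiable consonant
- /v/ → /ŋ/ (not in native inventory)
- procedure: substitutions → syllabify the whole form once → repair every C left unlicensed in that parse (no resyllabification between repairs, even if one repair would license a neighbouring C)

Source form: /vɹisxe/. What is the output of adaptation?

Substitution: /v/ → /ŋ/, giving /ŋɹisxe/.
Under (C)V, the unsyllabifiable consonants are /ŋ/, /s/ (no codas are permitted; onsets are limited to one consonant).
Each unlicensed consonant is deleted: /ŋ/, /s/.

ɹixe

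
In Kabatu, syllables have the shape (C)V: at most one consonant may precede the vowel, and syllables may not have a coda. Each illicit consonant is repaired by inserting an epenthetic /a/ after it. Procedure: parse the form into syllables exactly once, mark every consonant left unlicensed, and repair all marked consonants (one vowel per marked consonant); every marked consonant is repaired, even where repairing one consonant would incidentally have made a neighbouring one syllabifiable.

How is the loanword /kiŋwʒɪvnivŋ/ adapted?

The consonants /ŋ/, /w/, /v/, /v/, /ŋ/ cannot be parsed into a legal (C)V syllable (no codas are permitted; onsets are limited to one consonant).
Each unlicensed consonant becomes the onset of a new syllable: /ŋ/ → /ŋa/, /w/ → /wa/, /v/ → /va/, /v/ → /va/, /ŋ/ → /ŋa/.

kiŋawaʒɪvanivaŋa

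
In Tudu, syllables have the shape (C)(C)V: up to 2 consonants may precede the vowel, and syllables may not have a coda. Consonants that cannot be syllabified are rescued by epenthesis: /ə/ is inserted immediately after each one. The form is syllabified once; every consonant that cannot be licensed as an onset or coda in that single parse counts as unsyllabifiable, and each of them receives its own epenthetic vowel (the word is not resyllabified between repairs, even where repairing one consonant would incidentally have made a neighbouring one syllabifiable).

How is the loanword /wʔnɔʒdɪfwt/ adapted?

The consonants /w/, /f/, /w/, /t/ cannot be parsed into a legal (C)(C)V syllable (no codas are permitted; onsets may contain at most 2 consonants).
Epenthesis after each stranded consonant: /w/ → /wə/, /f/ → /fə/, /w/ → /wə/, /t/ → /tə/.

wəʔnɔʒdɪfəwətə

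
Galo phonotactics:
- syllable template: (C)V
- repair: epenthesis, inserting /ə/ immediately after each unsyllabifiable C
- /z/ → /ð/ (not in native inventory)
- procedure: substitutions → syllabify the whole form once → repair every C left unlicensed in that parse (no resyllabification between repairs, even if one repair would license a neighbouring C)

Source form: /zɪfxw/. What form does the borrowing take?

Substitution: /z/ → /ð/, giving /ðɪfxw/.
Syllabifying with onset maximization leaves /f/, /x/, /w/ stranded (no codas are permitted; onsets are limited to one consonant).
Each unlicensed consonant becomes the onset of a new syllable: /f/ → /fə/, /x/ → /xə/, /w/ → /wə/.

ðɪfəxəwə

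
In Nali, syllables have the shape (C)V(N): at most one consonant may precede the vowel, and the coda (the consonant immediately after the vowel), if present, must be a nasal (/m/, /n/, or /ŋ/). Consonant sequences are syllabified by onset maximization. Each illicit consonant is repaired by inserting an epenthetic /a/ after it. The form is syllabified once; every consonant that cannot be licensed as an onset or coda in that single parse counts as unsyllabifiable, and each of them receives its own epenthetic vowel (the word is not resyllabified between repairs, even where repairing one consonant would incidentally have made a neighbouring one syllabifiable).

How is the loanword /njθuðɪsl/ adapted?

Syllabifying with onset maximization leaves /n/, /j/, /s/, /l/ stranded (only a nasal (/m/, /n/, or /ŋ/) is licensed in coda position; onsets are limited to one consonant).
Each unlicensed consonant becomes the onset of a new syllable: /n/ → /na/, /j/ → /ja/, /s/ → /sa/, /l/ → /la/.

najaθuðɪsala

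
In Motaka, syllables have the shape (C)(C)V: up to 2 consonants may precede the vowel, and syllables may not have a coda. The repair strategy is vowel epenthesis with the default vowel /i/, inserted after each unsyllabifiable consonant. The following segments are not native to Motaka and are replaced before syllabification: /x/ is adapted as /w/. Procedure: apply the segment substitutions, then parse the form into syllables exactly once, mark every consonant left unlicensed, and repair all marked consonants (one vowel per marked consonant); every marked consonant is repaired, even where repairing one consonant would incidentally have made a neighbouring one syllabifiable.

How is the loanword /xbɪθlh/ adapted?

Substitution: /x/ → /w/, giving /wbɪθlh/.
Syllabifying with onset maximization leaves /θ/, /l/, /h/ stranded (no codas are permitted; onsets may contain at most 2 consonants).
Each unlicensed consonant becomes the onset of a new syllable: /θ/ → /θi/, /l/ → /li/, /h/ → /hi/.

wbɪθilihi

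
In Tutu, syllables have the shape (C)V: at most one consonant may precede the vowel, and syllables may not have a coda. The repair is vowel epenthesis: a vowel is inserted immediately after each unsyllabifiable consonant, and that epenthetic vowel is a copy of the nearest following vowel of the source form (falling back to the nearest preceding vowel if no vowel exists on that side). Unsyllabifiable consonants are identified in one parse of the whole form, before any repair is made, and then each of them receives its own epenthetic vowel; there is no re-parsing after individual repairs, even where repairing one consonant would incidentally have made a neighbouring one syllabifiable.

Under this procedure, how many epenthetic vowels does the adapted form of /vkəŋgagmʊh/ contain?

4

The unsyllabifiable consonants are /v/, /ŋ/, /g/, /h/; each receives one epenthetic vowel.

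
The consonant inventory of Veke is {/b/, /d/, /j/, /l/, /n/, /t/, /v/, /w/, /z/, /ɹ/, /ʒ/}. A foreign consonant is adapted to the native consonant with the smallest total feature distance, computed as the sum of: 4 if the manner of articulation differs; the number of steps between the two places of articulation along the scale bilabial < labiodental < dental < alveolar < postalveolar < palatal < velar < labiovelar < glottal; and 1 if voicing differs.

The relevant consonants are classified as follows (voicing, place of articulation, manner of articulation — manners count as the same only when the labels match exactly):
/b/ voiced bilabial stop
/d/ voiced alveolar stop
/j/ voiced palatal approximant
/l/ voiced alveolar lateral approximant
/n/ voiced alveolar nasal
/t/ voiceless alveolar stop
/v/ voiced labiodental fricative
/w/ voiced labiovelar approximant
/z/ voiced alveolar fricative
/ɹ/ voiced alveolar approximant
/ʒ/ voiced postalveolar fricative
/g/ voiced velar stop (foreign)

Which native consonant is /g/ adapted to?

/d/ is closest: same manner (stop), place distance 3 (velar→alveolar), same voicing; total 3. Next closest is /t/ at distance 4.

d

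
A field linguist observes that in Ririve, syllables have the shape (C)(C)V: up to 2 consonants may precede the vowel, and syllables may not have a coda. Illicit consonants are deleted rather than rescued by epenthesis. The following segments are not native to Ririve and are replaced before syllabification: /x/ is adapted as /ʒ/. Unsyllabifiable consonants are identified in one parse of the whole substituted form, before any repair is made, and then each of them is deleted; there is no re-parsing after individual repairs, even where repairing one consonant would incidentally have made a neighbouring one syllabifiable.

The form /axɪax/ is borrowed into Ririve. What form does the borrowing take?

aʒɪa

Substitution: /x/ → /ʒ/, giving /aʒɪaʒ/.
The consonants /ʒ/ cannot be parsed into a legal (C)(C)V syllable (no codas are permitted; onsets may contain at most 2 consonants).
Each unlicensed consonant is deleted: /ʒ/.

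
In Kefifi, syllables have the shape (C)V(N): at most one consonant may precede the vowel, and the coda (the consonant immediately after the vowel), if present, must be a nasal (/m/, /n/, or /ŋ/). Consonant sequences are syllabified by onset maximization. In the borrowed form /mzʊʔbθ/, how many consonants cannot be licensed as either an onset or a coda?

4

The consonants /m/, /ʔ/, /b/, /θ/ cannot be parsed into a legal (C)V(N) syllable (only a nasal (/m/, /n/, or /ŋ/) is licensed in coda position; onsets are limited to one consonant).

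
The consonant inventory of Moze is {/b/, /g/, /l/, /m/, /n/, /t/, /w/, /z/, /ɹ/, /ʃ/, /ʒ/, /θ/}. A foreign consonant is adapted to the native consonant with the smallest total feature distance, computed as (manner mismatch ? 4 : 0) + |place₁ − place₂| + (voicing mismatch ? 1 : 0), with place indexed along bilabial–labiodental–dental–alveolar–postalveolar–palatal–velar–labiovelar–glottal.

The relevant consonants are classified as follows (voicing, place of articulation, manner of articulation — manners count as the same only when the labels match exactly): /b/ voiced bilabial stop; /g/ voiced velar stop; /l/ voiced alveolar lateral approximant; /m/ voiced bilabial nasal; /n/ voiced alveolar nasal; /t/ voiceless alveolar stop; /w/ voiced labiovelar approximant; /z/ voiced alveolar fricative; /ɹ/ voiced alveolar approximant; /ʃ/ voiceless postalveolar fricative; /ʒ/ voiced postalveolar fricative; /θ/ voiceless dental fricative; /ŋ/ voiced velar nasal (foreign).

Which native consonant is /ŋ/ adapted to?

n

/n/ is closest: same manner (nasal), place distance 3 (velar→alveolar), same voicing; total 3. Next closest is /g/ at distance 4.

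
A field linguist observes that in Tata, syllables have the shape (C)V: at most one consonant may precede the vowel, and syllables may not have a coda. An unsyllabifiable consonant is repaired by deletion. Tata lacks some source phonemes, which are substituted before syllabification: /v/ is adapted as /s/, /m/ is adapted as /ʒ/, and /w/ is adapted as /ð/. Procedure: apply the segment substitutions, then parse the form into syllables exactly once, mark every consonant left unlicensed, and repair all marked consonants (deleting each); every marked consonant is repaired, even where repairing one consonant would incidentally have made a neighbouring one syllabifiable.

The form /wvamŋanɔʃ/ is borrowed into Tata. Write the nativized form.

Substitution: /w/ → /ð/, /v/ → /s/, /m/ → /ʒ/, giving /ðsaʒŋanɔʃ/.
Under (C)V, the unsyllabifiable consonants are /ð/, /ʒ/, /ʃ/ (no codas are permitted; onsets are limited to one consonant).
Each unlicensed consonant is deleted: /ð/, /ʒ/, /ʃ/.

saŋanɔ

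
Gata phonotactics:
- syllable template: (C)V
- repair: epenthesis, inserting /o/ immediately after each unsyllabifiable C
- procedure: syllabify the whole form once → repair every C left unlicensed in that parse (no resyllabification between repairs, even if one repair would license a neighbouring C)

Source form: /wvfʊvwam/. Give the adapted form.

wovofʊvowamo

Syllabifying with onset maximization leaves /w/, /v/, /v/, /m/ stranded (no codas are permitted; onsets are limited to one consonant).
Inserting the epenthetic vowel yields /w/ → /wo/, /v/ → /vo/, /v/ → /vo/, /m/ → /mo/.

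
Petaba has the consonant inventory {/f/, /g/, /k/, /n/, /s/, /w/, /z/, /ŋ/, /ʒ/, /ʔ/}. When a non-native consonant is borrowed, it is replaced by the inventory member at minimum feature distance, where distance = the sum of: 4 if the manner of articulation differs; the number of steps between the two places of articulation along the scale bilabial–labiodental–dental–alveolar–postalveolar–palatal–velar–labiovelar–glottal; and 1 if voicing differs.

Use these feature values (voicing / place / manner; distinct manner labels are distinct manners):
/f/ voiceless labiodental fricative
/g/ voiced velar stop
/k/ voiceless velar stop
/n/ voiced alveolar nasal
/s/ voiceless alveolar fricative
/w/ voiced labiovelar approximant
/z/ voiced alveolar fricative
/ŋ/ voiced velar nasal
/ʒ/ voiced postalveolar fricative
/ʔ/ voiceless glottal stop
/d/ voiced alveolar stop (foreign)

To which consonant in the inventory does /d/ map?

g

/g/ is closest: same manner (stop), place distance 3 (alveolar→velar), same voicing; total 3. Next closest is /k/ at distance 4.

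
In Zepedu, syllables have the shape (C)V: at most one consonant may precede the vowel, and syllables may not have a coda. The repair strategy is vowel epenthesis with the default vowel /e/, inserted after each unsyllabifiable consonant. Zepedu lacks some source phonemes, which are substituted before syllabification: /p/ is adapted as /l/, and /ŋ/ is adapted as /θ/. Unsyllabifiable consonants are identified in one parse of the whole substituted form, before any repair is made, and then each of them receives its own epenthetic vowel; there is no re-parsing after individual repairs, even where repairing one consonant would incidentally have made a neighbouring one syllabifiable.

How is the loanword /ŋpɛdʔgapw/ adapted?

θelɛdeʔegalewe

Substitution: /ŋ/ → /θ/, /p/ → /l/, giving /θlɛdʔgalw/.
Syllabifying with onset maximization leaves /θ/, /d/, /ʔ/, /l/, /w/ stranded (no codas are permitted; onsets are limited to one consonant).
Inserting the epenthetic vowel yields /θ/ → /θe/, /d/ → /de/, /ʔ/ → /ʔe/, /l/ → /le/, /w/ → /we/.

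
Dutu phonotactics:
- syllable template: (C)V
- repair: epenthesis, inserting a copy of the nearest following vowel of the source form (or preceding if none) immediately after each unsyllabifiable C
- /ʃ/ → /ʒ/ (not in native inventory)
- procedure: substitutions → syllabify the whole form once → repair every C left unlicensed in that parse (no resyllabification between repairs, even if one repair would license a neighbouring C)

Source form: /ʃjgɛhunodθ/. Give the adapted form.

Substitution: /ʃ/ → /ʒ/, giving /ʒjgɛhunodθ/.
Syllabifying with onset maximization leaves /ʒ/, /j/, /d/, /θ/ stranded (no codas are permitted; onsets are limited to one consonant).
Inserting the epenthetic vowel yields /ʒ/ → /ʒɛ/, /j/ → /jɛ/, /d/ → /do/, /θ/ → /θo/.

ʒɛjɛgɛhunodoθo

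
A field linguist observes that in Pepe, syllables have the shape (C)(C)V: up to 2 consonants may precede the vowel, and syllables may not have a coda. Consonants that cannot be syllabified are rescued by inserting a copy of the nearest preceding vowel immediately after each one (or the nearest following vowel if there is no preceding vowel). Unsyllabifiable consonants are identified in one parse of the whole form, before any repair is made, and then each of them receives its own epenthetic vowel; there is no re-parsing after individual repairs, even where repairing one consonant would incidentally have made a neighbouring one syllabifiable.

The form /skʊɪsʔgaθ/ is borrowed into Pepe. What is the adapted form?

skʊɪsɪʔgaθa

Under (C)(C)V, the unsyllabifiable consonants are /s/, /θ/ (no codas are permitted; onsets may contain at most 2 consonants).
Each unlicensed consonant becomes the onset of a new syllable: /s/ → /sɪ/, /θ/ → /θa/.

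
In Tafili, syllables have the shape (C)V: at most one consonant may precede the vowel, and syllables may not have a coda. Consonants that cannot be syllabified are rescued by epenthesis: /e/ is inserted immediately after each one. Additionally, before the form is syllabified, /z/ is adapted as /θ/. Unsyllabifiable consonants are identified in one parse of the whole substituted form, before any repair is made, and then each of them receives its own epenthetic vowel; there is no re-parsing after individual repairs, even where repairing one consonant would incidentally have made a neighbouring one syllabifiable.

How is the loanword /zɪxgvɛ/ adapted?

Substitution: /z/ → /θ/, giving /θɪxgvɛ/.
The consonants /x/, /g/ cannot be parsed into a legal (C)V syllable (no codas are permitted; onsets are limited to one consonant).
Inserting the epenthetic vowel yields /x/ → /xe/, /g/ → /ge/.

θɪxegevɛ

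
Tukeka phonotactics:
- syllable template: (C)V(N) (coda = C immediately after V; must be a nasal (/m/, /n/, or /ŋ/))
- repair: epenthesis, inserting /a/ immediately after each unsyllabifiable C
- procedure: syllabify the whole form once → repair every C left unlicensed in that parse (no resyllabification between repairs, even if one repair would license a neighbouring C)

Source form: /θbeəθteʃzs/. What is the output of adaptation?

θabeəθateʃazasa

Syllabifying with onset maximization leaves /θ/, /θ/, /ʃ/, /z/, /s/ stranded (only a nasal (/m/, /n/, or /ŋ/) is licensed in coda position; onsets are limited to one consonant).
Epenthesis after each stranded consonant: /θ/ → /θa/, /θ/ → /θa/, /ʃ/ → /ʃa/, /z/ → /za/, /s/ → /sa/.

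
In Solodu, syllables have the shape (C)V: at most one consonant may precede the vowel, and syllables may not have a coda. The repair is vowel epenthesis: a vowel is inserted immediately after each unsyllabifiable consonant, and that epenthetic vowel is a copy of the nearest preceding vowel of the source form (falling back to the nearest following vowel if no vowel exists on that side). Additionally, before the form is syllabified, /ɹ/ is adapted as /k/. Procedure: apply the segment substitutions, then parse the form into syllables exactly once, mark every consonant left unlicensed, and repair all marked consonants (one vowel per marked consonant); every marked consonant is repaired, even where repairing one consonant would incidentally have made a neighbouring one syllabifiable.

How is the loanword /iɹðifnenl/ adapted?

Substitution: /ɹ/ → /k/, giving /ikðifnenl/.
The consonants /k/, /f/, /n/, /l/ cannot be parsed into a legal (C)V syllable (no codas are permitted; onsets are limited to one consonant).
Each unlicensed consonant becomes the onset of a new syllable: /k/ → /ki/, /f/ → /fi/, /n/ → /ne/, /l/ → /le/.

ikiðifinenele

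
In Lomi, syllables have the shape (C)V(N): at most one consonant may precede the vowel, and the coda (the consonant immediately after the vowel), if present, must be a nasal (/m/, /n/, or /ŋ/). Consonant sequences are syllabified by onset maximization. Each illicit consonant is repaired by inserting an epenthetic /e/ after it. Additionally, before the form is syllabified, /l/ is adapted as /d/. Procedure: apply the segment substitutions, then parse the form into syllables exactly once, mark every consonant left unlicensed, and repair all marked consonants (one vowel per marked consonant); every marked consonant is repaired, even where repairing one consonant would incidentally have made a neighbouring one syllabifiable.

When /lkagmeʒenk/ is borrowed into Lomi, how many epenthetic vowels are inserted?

After substitution the input is /dkagmeʒenk/.
The unsyllabifiable consonants are /d/, /g/, /k/; each receives one epenthetic vowel.

3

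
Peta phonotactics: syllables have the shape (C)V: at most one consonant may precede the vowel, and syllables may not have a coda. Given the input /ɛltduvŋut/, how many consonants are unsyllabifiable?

4

The consonants /l/, /t/, /v/, /t/ cannot be parsed into a legal (C)V syllable (no codas are permitted; onsets are limited to one consonant).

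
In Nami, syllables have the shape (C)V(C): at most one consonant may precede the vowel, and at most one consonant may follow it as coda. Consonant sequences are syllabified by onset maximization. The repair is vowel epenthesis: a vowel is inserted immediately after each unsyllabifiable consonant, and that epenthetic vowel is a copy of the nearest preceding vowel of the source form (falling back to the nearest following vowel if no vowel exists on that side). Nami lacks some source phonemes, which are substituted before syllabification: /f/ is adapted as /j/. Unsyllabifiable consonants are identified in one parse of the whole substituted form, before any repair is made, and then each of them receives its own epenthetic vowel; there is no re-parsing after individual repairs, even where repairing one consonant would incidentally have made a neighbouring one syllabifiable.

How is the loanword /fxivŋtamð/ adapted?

Substitution: /f/ → /j/, giving /jxivŋtamð/.
Under (C)V(C), the unsyllabifiable consonants are /j/, /ŋ/, /ð/ (at most one coda consonant is licensed; onsets are limited to one consonant).
Epenthesis after each stranded consonant: /j/ → /ji/, /ŋ/ → /ŋi/, /ð/ → /ða/.

jixivŋitamða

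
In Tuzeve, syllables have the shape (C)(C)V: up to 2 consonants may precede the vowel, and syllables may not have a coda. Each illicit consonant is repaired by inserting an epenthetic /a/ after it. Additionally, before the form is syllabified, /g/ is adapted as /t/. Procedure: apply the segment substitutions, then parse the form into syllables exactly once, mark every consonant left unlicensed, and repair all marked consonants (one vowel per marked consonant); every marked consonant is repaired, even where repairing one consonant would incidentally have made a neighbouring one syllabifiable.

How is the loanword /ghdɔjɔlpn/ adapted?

Substitution: /g/ → /t/, giving /thdɔjɔlpn/.
Under (C)(C)V, the unsyllabifiable consonants are /t/, /l/, /p/, /n/ (no codas are permitted; onsets may contain at most 2 consonants).
Inserting the epenthetic vowel yields /t/ → /ta/, /l/ → /la/, /p/ → /pa/, /n/ → /na/.

tahdɔjɔlapana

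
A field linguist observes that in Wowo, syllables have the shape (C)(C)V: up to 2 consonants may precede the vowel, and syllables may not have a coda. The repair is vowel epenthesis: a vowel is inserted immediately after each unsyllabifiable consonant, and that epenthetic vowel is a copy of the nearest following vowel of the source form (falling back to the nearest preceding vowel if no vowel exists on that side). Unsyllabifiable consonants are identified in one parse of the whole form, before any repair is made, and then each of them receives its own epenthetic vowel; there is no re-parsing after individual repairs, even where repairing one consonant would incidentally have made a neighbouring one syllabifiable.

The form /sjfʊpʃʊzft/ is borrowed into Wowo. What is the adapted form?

sʊjfʊpʃʊzʊfʊtʊ

The consonants /s/, /z/, /f/, /t/ cannot be parsed into a legal (C)(C)V syllable (no codas are permitted; onsets may contain at most 2 consonants).
Each unlicensed consonant becomes the onset of a new syllable: /s/ → /sʊ/, /z/ → /zʊ/, /f/ → /fʊ/, /t/ → /tʊ/.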